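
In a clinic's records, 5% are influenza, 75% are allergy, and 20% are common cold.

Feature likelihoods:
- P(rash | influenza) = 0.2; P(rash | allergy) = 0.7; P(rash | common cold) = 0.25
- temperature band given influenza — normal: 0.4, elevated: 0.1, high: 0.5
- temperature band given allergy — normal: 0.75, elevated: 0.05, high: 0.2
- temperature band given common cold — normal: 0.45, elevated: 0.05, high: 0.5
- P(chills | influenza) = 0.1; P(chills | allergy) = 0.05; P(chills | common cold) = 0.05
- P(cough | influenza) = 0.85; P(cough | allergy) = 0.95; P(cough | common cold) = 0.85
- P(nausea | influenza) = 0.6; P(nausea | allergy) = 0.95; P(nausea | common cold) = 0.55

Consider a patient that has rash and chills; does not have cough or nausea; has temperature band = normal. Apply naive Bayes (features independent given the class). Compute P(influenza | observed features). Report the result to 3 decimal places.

0.161

influenza: 0.05 × 0.2 × 0.4 × 0.1 × (1−0.85) × (1−0.6) = 0.000024
allergy: 0.75 × 0.7 × 0.75 × 0.05 × (1−0.95) × (1−0.95) = 0.00004921875
common cold: 0.2 × 0.25 × 0.45 × 0.05 × (1−0.85) × (1−0.55) = 0.0000759375
P(influenza | x) = 0.000024 / 0.00014915625 ≈ 0.161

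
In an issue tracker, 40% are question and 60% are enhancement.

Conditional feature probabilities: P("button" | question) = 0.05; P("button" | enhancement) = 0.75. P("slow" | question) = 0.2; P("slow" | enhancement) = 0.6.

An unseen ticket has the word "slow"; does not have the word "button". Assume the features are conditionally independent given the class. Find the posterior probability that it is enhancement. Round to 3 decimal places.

0.542

question: 0.4 × (1−0.05) × 0.2 = 0.076
enhancement: 0.6 × (1−0.75) × 0.6 = 0.09
P(enhancement | x) = 0.09 / 0.166 ≈ 0.542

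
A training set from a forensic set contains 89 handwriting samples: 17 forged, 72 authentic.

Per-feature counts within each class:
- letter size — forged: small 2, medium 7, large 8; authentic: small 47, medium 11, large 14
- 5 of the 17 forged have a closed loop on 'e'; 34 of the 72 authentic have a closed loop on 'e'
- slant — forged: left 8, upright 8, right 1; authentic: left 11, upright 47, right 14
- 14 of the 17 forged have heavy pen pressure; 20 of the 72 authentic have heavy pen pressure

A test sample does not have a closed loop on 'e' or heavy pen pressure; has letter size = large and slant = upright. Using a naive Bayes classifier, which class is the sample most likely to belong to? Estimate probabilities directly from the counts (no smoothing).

authentic

forged: (17/89) × (8/17) × (12/17) × (8/17) × (3/17) ≈ 0.00526921
authentic: (72/89) × (14/72) × (38/72) × (47/72) × (52/72) ≈ 0.0391404
Highest score → authentic.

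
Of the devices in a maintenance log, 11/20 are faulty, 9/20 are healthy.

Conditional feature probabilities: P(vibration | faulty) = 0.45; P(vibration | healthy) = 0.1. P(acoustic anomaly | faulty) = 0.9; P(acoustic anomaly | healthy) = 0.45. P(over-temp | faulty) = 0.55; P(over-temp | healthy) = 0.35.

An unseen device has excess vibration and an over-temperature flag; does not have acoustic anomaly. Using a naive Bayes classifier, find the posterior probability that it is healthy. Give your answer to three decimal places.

faulty: 0.55 × 0.45 × (1−0.9) × 0.55 = 0.0136125
healthy: 0.45 × 0.1 × (1−0.45) × 0.35 = 0.0086625
P(healthy | x) = 0.0086625 / 0.022275 ≈ 0.389

0.389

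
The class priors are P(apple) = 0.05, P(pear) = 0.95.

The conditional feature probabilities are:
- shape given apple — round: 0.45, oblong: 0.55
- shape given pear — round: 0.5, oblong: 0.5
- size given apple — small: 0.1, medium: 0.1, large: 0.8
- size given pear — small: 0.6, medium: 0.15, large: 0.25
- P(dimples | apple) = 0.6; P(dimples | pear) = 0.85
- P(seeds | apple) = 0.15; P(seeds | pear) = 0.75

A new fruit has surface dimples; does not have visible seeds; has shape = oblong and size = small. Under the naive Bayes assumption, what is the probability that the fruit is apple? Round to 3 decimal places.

apple: 0.05 × 0.55 × 0.1 × 0.6 × (1−0.15) = 0.0014025
pear: 0.95 × 0.5 × 0.6 × 0.85 × (1−0.75) = 0.0605625
P(apple | x) = 0.0014025 / 0.061965 ≈ 0.023

0.023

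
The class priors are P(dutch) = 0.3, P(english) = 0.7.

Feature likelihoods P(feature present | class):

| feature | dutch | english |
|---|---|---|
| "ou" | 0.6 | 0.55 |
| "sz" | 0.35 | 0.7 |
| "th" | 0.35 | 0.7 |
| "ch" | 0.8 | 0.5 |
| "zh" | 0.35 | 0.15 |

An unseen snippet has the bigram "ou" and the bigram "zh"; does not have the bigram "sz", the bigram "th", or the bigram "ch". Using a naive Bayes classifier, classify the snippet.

dutch

dutch: 0.3 × 0.6 × (1−0.35) × (1−0.35) × (1−0.8) × 0.35 = 0.0053235
english: 0.7 × 0.55 × (1−0.7) × (1−0.7) × (1−0.5) × 0.15 = 0.00259875
Highest score → dutch.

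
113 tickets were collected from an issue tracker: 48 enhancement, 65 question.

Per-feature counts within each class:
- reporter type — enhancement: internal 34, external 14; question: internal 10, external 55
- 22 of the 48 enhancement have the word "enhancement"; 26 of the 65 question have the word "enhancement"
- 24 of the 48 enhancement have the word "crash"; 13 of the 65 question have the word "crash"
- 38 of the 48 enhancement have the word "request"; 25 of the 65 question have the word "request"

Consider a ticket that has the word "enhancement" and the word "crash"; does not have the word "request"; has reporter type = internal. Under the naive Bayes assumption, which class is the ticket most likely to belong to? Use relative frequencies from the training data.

enhancement: (48/113) × (34/48) × (22/48) × (24/48) × (10/48) ≈ 0.0143652
question: (65/113) × (10/65) × (26/65) × (13/65) × (40/65) ≈ 0.00435671
Highest score → enhancement.

enhancement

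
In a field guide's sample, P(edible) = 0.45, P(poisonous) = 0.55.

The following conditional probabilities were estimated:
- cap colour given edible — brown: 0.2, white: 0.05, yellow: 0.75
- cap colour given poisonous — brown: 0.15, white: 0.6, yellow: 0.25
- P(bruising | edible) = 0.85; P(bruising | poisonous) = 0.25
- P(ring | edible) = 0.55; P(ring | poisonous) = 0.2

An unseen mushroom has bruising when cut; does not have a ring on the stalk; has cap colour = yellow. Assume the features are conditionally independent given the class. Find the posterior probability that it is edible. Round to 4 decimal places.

edible: 0.45 × 0.75 × 0.85 × (1−0.55) = 0.12909375
poisonous: 0.55 × 0.25 × 0.25 × (1−0.2) = 0.0275
P(edible | x) = 0.12909375 / 0.15659375 ≈ 0.8244

0.8244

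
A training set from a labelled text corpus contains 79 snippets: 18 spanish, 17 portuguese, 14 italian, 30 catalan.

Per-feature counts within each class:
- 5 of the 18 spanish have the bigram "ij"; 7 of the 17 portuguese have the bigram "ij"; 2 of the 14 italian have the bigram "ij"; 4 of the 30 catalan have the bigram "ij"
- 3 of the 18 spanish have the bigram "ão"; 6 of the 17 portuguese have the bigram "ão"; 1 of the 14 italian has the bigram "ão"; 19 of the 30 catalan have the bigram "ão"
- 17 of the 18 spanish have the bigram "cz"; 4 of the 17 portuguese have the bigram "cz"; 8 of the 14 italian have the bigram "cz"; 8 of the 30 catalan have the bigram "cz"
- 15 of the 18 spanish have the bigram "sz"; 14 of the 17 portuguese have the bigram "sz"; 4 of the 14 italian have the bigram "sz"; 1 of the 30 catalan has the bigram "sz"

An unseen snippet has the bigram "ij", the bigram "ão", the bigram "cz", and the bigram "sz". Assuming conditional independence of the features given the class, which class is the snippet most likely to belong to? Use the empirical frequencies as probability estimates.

spanish: (18/79) × (5/18) × (3/18) × (17/18) × (15/18) ≈ 0.00830208
portuguese: (17/79) × (7/17) × (6/17) × (4/17) × (14/17) ≈ 0.00605987
italian: (14/79) × (2/14) × (1/14) × (8/14) × (4/14) ≈ 0.000295236
catalan: (30/79) × (4/30) × (19/30) × (8/30) × (1/30) ≈ 0.000285045
Highest score → spanish.

spanish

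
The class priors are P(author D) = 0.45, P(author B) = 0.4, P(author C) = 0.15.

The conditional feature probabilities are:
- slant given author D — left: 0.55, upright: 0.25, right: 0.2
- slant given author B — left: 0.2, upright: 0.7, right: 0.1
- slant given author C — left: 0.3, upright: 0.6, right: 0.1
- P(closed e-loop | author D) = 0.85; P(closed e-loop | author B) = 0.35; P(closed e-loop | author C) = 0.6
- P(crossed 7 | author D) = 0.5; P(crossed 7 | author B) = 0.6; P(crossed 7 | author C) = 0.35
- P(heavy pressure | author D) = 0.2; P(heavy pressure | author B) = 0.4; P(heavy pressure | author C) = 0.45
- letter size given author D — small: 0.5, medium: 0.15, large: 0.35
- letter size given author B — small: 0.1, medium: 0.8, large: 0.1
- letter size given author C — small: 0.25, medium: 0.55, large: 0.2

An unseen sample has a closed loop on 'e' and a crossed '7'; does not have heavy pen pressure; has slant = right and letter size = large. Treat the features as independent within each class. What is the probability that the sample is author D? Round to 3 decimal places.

0.926

author D: 0.45 × 0.2 × 0.85 × 0.5 × (1−0.2) × 0.35 = 0.01071
author B: 0.4 × 0.1 × 0.35 × 0.6 × (1−0.4) × 0.1 = 0.000504
author C: 0.15 × 0.1 × 0.6 × 0.35 × (1−0.45) × 0.2 = 0.0003465
P(author D | x) = 0.01071 / 0.0115605 ≈ 0.926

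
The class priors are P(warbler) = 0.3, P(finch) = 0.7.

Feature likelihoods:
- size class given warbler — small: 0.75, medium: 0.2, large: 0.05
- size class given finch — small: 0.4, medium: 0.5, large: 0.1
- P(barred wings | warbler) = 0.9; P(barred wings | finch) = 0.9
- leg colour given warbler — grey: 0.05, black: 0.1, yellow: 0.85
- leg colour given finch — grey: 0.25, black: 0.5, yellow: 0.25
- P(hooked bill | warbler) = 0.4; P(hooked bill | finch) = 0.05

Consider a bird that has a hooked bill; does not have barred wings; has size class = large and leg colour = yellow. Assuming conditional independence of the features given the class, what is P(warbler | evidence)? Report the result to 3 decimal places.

0.854

warbler: 0.3 × 0.05 × (1−0.9) × 0.85 × 0.4 = 0.00051
finch: 0.7 × 0.1 × (1−0.9) × 0.25 × 0.05 = 0.0000875
P(warbler | x) = 0.00051 / 0.0005975 ≈ 0.854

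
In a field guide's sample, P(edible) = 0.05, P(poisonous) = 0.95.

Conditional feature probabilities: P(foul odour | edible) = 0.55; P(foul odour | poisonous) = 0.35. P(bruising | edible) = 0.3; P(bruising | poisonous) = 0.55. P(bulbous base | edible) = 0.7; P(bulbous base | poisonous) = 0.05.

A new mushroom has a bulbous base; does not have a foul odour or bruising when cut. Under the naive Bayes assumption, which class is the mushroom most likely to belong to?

poisonous

edible: 0.05 × (1−0.55) × (1−0.3) × 0.7 = 0.011025
poisonous: 0.95 × (1−0.35) × (1−0.55) × 0.05 = 0.01389375
Highest score → poisonous.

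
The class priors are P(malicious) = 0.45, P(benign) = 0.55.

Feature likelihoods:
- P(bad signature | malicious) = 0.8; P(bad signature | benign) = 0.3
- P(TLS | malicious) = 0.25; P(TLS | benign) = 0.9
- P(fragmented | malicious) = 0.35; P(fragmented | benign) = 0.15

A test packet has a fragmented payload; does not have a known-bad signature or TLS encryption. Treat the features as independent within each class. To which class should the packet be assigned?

malicious

malicious: 0.45 × (1−0.8) × (1−0.25) × 0.35 = 0.023625
benign: 0.55 × (1−0.3) × (1−0.9) × 0.15 = 0.005775
Highest score → malicious.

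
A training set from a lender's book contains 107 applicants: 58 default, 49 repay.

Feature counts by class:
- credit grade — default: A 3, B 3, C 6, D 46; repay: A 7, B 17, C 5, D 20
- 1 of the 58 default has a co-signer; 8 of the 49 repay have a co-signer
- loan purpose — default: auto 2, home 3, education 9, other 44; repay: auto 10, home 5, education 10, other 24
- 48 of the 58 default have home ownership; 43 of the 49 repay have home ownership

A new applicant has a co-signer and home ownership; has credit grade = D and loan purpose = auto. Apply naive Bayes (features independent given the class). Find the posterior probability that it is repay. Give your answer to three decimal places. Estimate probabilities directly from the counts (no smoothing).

0.963

default: (58/107) × (46/58) × (1/58) × (2/58) × (48/58) ≈ 0.000211525
repay: (49/107) × (20/49) × (8/49) × (10/49) × (43/49) ≈ 0.00546533
P(repay | x) = 0.00546533 / 0.005676855 ≈ 0.963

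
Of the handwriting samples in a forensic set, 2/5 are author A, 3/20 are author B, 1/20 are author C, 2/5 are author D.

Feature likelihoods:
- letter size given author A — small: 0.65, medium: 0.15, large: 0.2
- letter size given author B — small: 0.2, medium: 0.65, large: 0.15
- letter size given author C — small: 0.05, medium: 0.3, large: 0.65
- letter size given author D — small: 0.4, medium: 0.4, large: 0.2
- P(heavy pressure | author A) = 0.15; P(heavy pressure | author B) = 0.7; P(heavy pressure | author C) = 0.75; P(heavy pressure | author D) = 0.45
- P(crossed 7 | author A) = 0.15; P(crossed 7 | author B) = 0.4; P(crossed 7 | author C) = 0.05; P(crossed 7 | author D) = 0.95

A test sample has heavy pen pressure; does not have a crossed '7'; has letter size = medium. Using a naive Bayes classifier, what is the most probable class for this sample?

author A: 0.4 × 0.15 × 0.15 × (1−0.15) = 0.00765
author B: 0.15 × 0.65 × 0.7 × (1−0.4) = 0.04095
author C: 0.05 × 0.3 × 0.75 × (1−0.05) = 0.0106875
author D: 0.4 × 0.4 × 0.45 × (1−0.95) = 0.0036
Highest score → author B.

author B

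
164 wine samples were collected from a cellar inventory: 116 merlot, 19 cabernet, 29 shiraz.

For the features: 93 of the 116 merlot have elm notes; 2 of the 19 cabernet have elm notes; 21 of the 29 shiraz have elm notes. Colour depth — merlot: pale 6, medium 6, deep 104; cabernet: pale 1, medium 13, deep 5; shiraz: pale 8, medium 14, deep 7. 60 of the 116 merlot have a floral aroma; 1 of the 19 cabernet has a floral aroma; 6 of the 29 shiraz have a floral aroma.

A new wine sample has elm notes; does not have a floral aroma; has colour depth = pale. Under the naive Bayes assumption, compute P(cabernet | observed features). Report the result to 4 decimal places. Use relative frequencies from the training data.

0.0142

merlot: (116/164) × (93/116) × (6/116) × (56/116) ≈ 0.01416
cabernet: (19/164) × (2/19) × (1/19) × (18/19) ≈ 0.000608067
shiraz: (29/164) × (21/29) × (8/29) × (23/29) ≈ 0.0280154
P(cabernet | x) = 0.000608067 / 0.042783467 ≈ 0.0142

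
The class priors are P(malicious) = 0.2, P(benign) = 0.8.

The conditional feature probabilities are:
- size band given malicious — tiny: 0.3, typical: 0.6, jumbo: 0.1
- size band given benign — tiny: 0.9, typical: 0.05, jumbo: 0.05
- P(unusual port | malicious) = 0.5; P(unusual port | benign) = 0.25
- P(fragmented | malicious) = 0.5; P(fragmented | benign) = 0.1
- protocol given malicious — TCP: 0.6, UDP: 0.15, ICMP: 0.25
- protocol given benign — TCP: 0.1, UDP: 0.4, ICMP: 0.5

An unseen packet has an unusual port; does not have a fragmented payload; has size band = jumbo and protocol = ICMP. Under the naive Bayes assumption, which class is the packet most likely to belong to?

malicious: 0.2 × 0.1 × 0.5 × (1−0.5) × 0.25 = 0.00125
benign: 0.8 × 0.05 × 0.25 × (1−0.1) × 0.5 = 0.0045
Highest score → benign.

benign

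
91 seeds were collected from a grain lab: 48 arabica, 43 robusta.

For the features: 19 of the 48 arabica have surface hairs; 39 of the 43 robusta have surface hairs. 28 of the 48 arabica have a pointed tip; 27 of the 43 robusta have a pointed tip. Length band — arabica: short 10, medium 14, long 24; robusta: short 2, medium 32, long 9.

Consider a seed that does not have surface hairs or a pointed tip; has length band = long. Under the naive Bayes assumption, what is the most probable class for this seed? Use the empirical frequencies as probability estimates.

arabica: (48/91) × (29/48) × (20/48) × (24/48) ≈ 0.0663919
robusta: (43/91) × (4/43) × (16/43) × (9/43) ≈ 0.00342329
Highest score → arabica.

arabica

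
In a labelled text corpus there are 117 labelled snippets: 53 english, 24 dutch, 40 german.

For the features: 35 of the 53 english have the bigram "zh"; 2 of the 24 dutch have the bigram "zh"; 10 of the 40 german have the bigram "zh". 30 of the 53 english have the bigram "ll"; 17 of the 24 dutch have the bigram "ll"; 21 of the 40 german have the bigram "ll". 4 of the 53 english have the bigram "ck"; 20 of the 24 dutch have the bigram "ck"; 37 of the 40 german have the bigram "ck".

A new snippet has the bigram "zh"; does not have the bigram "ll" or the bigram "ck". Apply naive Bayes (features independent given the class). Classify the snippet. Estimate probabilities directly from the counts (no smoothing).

english

english: (53/117) × (35/53) × (23/53) × (49/53) ≈ 0.12002
dutch: (24/117) × (2/24) × (7/24) × (4/24) ≈ 0.000830959
german: (40/117) × (10/40) × (19/40) × (3/40) ≈ 0.00304487
Highest score → english.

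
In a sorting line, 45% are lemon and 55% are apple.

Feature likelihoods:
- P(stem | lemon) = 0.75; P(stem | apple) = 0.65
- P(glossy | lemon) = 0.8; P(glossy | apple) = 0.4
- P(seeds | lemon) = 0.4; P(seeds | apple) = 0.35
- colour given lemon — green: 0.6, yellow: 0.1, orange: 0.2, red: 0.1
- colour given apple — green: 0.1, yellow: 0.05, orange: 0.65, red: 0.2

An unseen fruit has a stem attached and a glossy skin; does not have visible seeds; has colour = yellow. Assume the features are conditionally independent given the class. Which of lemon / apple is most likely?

lemon: 0.45 × 0.75 × 0.8 × (1−0.4) × 0.1 = 0.0162
apple: 0.55 × 0.65 × 0.4 × (1−0.35) × 0.05 = 0.0046475
Highest score → lemon.

lemon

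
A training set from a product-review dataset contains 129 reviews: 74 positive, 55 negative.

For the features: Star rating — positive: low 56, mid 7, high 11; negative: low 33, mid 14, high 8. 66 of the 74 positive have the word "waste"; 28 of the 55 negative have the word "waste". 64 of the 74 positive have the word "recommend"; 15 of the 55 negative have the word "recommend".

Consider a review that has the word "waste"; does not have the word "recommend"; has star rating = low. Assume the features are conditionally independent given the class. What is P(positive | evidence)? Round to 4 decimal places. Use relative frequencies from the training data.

positive: (74/129) × (56/74) × (66/74) × (10/74) ≈ 0.0523213
negative: (55/129) × (33/55) × (28/55) × (40/55) ≈ 0.0947146
P(positive | x) = 0.0523213 / 0.1470359 ≈ 0.3558

0.3558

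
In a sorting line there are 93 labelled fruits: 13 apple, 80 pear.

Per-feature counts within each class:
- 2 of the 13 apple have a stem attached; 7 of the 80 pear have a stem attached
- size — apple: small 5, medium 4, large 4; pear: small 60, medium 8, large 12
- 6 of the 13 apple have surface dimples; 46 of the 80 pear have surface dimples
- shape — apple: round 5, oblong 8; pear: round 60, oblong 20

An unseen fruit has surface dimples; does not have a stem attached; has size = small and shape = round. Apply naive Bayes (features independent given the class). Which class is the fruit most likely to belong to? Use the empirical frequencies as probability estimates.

pear

apple: (13/93) × (11/13) × (5/13) × (6/13) × (5/13) ≈ 0.00807553
pear: (80/93) × (73/80) × (60/80) × (46/80) × (60/80) ≈ 0.253881
Highest score → pear.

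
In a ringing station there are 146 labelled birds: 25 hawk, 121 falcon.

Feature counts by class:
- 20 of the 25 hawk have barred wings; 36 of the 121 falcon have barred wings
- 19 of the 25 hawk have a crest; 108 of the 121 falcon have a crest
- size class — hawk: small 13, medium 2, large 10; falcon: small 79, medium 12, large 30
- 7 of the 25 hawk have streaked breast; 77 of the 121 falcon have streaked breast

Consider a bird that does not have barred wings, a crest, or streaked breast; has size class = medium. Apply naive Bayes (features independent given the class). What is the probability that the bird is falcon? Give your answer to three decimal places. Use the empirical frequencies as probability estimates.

0.827

hawk: (25/146) × (5/25) × (6/25) × (2/25) × (18/25) ≈ 0.000473425
falcon: (121/146) × (85/121) × (13/121) × (12/121) × (44/121) ≈ 0.00225573
P(falcon | x) = 0.00225573 / 0.002729155 ≈ 0.827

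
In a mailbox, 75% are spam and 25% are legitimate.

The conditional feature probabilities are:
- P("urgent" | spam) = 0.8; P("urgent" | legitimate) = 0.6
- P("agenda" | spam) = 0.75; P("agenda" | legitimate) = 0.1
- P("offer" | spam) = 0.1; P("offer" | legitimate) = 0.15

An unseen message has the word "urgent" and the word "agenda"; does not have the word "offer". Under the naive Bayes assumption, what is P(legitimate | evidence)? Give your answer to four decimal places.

0.0305

spam: 0.75 × 0.8 × 0.75 × (1−0.1) = 0.405
legitimate: 0.25 × 0.6 × 0.1 × (1−0.15) = 0.01275
P(legitimate | x) = 0.01275 / 0.41775 ≈ 0.0305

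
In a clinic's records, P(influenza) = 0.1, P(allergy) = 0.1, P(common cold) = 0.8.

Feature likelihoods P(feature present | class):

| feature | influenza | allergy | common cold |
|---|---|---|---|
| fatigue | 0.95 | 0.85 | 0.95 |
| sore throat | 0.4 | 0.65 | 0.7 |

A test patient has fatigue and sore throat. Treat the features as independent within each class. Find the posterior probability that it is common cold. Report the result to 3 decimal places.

0.851

influenza: 0.1 × 0.95 × 0.4 = 0.038
allergy: 0.1 × 0.85 × 0.65 = 0.05525
common cold: 0.8 × 0.95 × 0.7 = 0.532
P(common cold | x) = 0.532 / 0.62525 ≈ 0.851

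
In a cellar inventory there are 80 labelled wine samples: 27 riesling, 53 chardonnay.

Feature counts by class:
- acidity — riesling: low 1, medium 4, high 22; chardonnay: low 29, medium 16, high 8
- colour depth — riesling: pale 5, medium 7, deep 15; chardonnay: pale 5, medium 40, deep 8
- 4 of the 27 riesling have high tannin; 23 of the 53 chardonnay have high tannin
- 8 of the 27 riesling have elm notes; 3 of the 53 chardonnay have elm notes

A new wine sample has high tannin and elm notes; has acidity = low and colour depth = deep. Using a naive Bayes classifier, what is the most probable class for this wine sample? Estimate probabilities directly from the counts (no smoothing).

riesling: (27/80) × (1/27) × (15/27) × (4/27) × (8/27) ≈ 0.000304832
chardonnay: (53/80) × (29/53) × (8/53) × (23/53) × (3/53) ≈ 0.00134406
Highest score → chardonnay.

chardonnay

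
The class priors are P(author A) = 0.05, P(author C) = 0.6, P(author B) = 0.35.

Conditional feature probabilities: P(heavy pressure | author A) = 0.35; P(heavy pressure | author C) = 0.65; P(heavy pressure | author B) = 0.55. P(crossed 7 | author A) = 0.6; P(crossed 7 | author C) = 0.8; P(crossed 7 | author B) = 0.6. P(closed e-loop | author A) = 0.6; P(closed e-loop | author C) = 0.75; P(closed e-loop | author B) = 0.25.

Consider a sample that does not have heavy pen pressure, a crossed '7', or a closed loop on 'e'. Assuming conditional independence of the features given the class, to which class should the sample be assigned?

author A: 0.05 × (1−0.35) × (1−0.6) × (1−0.6) = 0.0052
author C: 0.6 × (1−0.65) × (1−0.8) × (1−0.75) = 0.0105
author B: 0.35 × (1−0.55) × (1−0.6) × (1−0.25) = 0.04725
Highest score → author B.

author B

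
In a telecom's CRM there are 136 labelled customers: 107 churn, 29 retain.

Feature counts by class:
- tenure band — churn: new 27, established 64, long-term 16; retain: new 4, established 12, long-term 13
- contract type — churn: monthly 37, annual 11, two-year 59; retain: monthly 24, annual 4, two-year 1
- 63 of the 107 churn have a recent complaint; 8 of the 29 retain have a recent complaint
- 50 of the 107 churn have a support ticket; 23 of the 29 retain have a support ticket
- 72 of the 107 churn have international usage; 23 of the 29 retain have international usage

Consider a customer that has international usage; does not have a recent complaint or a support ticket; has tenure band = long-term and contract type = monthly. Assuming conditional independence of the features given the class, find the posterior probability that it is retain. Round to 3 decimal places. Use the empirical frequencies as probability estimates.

0.611

churn: (107/136) × (16/107) × (37/107) × (44/107) × (57/107) × (72/107) ≈ 0.00599664
retain: (29/136) × (13/29) × (24/29) × (21/29) × (6/29) × (23/29) ≈ 0.00939987
P(retain | x) = 0.00939987 / 0.01539651 ≈ 0.611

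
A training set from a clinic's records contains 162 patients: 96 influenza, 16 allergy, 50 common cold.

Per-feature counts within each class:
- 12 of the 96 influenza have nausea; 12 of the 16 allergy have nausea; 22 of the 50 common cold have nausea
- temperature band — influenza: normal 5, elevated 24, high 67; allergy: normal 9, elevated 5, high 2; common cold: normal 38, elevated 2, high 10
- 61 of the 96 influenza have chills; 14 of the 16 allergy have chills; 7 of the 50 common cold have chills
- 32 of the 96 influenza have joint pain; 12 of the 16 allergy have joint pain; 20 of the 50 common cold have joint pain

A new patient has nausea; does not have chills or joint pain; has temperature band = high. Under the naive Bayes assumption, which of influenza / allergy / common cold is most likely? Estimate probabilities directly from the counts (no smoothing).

influenza: (96/162) × (12/96) × (67/96) × (35/96) × (64/96) ≈ 0.0125654
allergy: (16/162) × (12/16) × (2/16) × (2/16) × (4/16) ≈ 0.000289352
common cold: (50/162) × (22/50) × (10/50) × (43/50) × (30/50) ≈ 0.0140148
Highest score → common cold.

common cold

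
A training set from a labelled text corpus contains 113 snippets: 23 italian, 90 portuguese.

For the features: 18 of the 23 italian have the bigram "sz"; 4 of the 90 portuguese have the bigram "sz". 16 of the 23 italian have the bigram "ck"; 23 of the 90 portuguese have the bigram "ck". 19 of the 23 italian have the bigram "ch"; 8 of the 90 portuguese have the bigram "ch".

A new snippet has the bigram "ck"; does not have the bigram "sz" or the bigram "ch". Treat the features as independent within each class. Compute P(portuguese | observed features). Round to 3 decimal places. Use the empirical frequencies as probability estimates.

0.971

italian: (23/113) × (5/23) × (16/23) × (4/23) ≈ 0.00535323
portuguese: (90/113) × (86/90) × (23/90) × (82/90) ≈ 0.177205
P(portuguese | x) = 0.177205 / 0.18255823 ≈ 0.971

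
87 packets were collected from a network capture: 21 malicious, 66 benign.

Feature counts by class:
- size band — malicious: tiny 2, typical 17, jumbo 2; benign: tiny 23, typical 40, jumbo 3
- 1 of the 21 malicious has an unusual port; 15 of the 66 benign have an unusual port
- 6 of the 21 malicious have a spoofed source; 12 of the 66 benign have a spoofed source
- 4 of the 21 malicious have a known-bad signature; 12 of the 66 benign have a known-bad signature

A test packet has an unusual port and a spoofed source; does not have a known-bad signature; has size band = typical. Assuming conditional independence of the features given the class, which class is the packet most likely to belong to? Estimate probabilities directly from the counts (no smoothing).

benign

malicious: (21/87) × (17/21) × (1/21) × (6/21) × (17/21) ≈ 0.00215215
benign: (66/87) × (40/66) × (15/66) × (12/66) × (54/66) ≈ 0.0155444
Highest score → benign.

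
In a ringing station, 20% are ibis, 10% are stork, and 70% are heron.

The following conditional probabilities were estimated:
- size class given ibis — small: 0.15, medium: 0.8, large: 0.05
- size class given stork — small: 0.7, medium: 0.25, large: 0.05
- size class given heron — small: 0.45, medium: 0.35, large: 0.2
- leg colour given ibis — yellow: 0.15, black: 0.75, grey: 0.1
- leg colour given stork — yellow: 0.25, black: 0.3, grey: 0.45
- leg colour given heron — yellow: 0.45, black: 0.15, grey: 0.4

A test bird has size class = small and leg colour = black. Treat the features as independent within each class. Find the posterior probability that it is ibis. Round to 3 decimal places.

0.248

ibis: 0.2 × 0.15 × 0.75 = 0.0225
stork: 0.1 × 0.7 × 0.3 = 0.021
heron: 0.7 × 0.45 × 0.15 = 0.04725
P(ibis | x) = 0.0225 / 0.09075 ≈ 0.248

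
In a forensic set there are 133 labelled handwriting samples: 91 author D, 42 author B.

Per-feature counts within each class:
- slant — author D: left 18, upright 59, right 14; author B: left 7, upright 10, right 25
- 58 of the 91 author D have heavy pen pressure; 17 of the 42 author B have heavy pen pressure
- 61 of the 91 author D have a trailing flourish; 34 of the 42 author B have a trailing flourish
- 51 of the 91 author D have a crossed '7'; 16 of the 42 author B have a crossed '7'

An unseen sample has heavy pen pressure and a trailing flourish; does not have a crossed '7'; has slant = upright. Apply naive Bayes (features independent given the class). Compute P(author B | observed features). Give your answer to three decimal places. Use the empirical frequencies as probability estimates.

author D: (91/133) × (59/91) × (58/91) × (61/91) × (40/91) ≈ 0.0833094
author B: (42/133) × (10/42) × (17/42) × (34/42) × (26/42) ≈ 0.0152511
P(author B | x) = 0.0152511 / 0.0985605 ≈ 0.155

0.155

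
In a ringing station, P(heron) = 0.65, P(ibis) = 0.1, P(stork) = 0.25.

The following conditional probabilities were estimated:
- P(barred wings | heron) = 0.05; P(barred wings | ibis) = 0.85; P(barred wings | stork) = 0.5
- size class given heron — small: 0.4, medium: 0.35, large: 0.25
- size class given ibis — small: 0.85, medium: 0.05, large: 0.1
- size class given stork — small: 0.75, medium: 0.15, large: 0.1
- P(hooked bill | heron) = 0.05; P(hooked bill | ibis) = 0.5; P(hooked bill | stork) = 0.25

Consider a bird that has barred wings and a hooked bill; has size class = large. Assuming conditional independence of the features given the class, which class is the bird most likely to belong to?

heron: 0.65 × 0.05 × 0.25 × 0.05 = 0.00040625
ibis: 0.1 × 0.85 × 0.1 × 0.5 = 0.00425
stork: 0.25 × 0.5 × 0.1 × 0.25 = 0.003125
Highest score → ibis.

ibis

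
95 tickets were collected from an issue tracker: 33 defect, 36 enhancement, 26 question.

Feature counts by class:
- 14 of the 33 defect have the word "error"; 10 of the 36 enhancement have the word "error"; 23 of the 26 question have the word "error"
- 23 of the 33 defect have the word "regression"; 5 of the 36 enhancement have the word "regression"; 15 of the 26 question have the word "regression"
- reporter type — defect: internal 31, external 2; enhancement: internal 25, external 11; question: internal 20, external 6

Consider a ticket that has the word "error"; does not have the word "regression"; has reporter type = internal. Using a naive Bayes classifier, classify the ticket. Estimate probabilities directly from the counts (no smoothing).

defect: (33/95) × (14/33) × (10/33) × (31/33) ≈ 0.0419506
enhancement: (36/95) × (10/36) × (31/36) × (25/36) ≈ 0.0629467
question: (26/95) × (23/26) × (11/26) × (20/26) ≈ 0.0787917
Highest score → question.

question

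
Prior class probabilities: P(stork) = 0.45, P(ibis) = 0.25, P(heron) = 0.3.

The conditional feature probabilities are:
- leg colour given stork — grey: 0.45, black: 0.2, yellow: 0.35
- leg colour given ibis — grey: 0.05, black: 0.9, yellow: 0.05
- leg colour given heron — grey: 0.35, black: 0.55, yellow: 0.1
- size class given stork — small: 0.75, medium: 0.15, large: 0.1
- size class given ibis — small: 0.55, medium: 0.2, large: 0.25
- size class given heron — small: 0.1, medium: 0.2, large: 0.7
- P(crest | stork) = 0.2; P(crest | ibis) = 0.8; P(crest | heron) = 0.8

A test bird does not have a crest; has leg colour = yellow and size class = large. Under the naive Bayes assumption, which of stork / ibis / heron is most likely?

stork

stork: 0.45 × 0.35 × 0.1 × (1−0.2) = 0.0126
ibis: 0.25 × 0.05 × 0.25 × (1−0.8) = 0.000625
heron: 0.3 × 0.1 × 0.7 × (1−0.8) = 0.0042
Highest score → stork.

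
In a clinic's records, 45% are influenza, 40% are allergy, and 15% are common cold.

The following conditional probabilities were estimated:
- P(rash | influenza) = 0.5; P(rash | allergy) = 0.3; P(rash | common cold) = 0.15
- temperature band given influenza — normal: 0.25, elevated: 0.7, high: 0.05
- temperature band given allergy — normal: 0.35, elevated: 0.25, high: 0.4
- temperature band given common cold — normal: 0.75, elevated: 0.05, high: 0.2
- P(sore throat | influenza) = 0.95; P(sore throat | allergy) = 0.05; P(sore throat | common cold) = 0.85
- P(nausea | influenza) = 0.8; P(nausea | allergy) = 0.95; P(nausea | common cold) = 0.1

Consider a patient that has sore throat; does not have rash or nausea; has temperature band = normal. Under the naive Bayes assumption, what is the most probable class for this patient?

influenza: 0.45 × (1−0.5) × 0.25 × 0.95 × (1−0.8) = 0.0106875
allergy: 0.4 × (1−0.3) × 0.35 × 0.05 × (1−0.95) = 0.000245
common cold: 0.15 × (1−0.15) × 0.75 × 0.85 × (1−0.1) = 0.073153125
Highest score → common cold.

common cold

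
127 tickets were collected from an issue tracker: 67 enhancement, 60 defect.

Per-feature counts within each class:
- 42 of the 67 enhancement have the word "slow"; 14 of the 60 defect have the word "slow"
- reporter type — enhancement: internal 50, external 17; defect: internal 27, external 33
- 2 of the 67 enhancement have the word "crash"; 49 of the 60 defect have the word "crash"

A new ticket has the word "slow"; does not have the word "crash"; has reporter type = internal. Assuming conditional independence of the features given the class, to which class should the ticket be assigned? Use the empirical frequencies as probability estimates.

enhancement

enhancement: (67/127) × (42/67) × (50/67) × (65/67) ≈ 0.23943
defect: (60/127) × (14/60) × (27/60) × (11/60) ≈ 0.00909449
Highest score → enhancement.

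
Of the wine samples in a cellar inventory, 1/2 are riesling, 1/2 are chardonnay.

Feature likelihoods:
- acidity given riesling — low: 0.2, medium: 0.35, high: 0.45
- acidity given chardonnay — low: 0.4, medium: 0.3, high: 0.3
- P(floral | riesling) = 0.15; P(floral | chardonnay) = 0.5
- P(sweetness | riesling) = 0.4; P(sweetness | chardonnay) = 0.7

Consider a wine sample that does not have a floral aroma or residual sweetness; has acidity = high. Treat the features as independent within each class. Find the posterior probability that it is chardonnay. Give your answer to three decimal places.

0.164

riesling: 0.5 × 0.45 × (1−0.15) × (1−0.4) = 0.11475
chardonnay: 0.5 × 0.3 × (1−0.5) × (1−0.7) = 0.0225
P(chardonnay | x) = 0.0225 / 0.13725 ≈ 0.164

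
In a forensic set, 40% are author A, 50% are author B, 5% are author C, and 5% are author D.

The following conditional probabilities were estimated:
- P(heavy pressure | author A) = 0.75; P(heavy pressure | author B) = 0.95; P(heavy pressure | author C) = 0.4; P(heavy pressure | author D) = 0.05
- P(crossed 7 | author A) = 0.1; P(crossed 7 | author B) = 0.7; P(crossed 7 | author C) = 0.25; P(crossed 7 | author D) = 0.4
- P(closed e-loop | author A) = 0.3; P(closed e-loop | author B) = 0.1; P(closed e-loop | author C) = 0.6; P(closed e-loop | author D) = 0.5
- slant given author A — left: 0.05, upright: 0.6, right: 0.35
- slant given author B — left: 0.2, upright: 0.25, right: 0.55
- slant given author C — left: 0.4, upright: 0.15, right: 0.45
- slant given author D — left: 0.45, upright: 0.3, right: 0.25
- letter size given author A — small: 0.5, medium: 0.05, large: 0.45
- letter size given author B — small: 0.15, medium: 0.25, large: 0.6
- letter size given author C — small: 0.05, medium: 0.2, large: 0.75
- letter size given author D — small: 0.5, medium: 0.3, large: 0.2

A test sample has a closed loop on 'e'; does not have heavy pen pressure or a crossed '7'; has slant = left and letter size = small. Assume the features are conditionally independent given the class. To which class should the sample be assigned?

author A: 0.4 × (1−0.75) × (1−0.1) × 0.3 × 0.05 × 0.5 = 0.000675
author B: 0.5 × (1−0.95) × (1−0.7) × 0.1 × 0.2 × 0.15 = 0.0000225
author C: 0.05 × (1−0.4) × (1−0.25) × 0.6 × 0.4 × 0.05 = 0.00027
author D: 0.05 × (1−0.05) × (1−0.4) × 0.5 × 0.45 × 0.5 = 0.00320625
Highest score → author D.

author D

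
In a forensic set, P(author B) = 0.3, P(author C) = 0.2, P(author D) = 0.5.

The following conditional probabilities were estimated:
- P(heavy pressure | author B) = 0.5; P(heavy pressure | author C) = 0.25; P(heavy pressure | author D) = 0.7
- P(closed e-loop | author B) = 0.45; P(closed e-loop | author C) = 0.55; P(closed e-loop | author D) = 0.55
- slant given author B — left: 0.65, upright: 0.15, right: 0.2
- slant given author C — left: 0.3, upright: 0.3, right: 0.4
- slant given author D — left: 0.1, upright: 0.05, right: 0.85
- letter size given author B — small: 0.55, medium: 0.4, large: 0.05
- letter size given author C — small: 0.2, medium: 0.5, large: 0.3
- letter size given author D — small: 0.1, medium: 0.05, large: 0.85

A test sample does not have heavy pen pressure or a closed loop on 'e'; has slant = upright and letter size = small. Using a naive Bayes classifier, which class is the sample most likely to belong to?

author B

author B: 0.3 × (1−0.5) × (1−0.45) × 0.15 × 0.55 = 0.00680625
author C: 0.2 × (1−0.25) × (1−0.55) × 0.3 × 0.2 = 0.00405
author D: 0.5 × (1−0.7) × (1−0.55) × 0.05 × 0.1 = 0.0003375
Highest score → author B.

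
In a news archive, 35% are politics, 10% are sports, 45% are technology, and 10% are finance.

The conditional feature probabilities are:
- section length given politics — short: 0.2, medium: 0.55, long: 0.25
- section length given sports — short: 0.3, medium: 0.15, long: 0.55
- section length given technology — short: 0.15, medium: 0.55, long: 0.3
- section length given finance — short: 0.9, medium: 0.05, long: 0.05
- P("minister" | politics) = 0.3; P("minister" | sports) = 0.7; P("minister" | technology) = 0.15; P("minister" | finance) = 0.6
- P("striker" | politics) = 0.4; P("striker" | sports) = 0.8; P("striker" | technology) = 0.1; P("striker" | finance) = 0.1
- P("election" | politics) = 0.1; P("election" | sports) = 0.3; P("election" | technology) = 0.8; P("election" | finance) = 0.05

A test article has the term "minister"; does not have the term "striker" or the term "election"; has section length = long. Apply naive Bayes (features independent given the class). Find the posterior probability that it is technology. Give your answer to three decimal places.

politics: 0.35 × 0.25 × 0.3 × (1−0.4) × (1−0.1) = 0.014175
sports: 0.1 × 0.55 × 0.7 × (1−0.8) × (1−0.3) = 0.00539
technology: 0.45 × 0.3 × 0.15 × (1−0.1) × (1−0.8) = 0.003645
finance: 0.1 × 0.05 × 0.6 × (1−0.1) × (1−0.05) = 0.002565
P(technology | x) = 0.003645 / 0.025775 ≈ 0.141

0.141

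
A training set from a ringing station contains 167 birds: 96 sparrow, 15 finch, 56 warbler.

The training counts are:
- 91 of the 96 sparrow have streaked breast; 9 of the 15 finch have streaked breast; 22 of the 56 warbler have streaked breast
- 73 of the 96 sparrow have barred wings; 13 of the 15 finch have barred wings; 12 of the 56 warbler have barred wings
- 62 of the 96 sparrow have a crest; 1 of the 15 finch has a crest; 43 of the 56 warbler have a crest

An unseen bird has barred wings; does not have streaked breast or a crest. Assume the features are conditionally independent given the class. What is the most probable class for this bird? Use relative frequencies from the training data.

sparrow: (96/167) × (5/96) × (73/96) × (34/96) ≈ 0.0080633
finch: (15/167) × (6/15) × (13/15) × (14/15) ≈ 0.0290619
warbler: (56/167) × (34/56) × (12/56) × (13/56) ≈ 0.0101277
Highest score → finch.

finch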